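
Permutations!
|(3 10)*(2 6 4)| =6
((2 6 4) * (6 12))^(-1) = ((2 12 6 4))^(-1) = (2 4 6 12)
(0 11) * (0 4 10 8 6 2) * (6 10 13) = (0 11 4 13 6 2)(8 10) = [11, 1, 0, 3, 13, 5, 2, 7, 10, 9, 8, 4, 12, 6]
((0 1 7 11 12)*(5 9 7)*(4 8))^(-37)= ((0 1 5 9 7 11 12)(4 8))^(-37)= (0 11 9 1 12 7 5)(4 8)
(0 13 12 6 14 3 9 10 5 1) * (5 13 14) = (0 14 3 9 10 13 12 6 5 1) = [14, 0, 2, 9, 4, 1, 5, 7, 8, 10, 13, 11, 6, 12, 3]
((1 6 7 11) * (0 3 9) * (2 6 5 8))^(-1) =(0 9 3)(1 11 7 6 2 8 5)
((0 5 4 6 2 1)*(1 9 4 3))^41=(0 5 3 1)(2 9 4 6)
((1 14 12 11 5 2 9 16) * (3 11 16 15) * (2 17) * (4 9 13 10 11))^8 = (2 10 5)(11 17 13)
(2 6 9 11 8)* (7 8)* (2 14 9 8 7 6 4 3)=[0, 1, 4, 2, 3, 5, 8, 7, 14, 11, 10, 6, 12, 13, 9]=(2 4 3)(6 8 14 9 11)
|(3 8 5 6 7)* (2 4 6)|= |(2 4 6 7 3 8 5)|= 7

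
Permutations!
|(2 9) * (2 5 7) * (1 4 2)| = 6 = |(1 4 2 9 5 7)|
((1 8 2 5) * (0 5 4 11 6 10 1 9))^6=(1 10 6 11 4 2 8)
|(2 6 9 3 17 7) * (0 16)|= |(0 16)(2 6 9 3 17 7)|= 6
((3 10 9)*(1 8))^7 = (1 8)(3 10 9)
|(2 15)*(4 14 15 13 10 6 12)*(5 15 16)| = 10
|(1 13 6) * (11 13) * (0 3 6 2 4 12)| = |(0 3 6 1 11 13 2 4 12)| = 9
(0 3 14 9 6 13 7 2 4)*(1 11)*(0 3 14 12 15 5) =(0 14 9 6 13 7 2 4 3 12 15 5)(1 11) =[14, 11, 4, 12, 3, 0, 13, 2, 8, 6, 10, 1, 15, 7, 9, 5]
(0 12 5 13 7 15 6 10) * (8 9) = [12, 1, 2, 3, 4, 13, 10, 15, 9, 8, 0, 11, 5, 7, 14, 6] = (0 12 5 13 7 15 6 10)(8 9)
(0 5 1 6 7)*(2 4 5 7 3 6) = (0 7)(1 2 4 5)(3 6) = [7, 2, 4, 6, 5, 1, 3, 0]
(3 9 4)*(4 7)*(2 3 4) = (2 3 9 7) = [0, 1, 3, 9, 4, 5, 6, 2, 8, 7]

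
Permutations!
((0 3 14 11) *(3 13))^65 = (14)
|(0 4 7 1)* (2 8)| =|(0 4 7 1)(2 8)| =4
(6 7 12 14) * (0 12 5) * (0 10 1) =(0 12 14 6 7 5 10 1) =[12, 0, 2, 3, 4, 10, 7, 5, 8, 9, 1, 11, 14, 13, 6]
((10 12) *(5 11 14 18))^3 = (5 18 14 11)(10 12)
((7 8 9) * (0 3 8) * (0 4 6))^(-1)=(0 6 4 7 9 8 3)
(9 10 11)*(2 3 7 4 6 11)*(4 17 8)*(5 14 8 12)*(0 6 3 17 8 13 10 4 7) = (0 6 11 9 4 3)(2 17 12 5 14 13 10)(7 8) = [6, 1, 17, 0, 3, 14, 11, 8, 7, 4, 2, 9, 5, 10, 13, 15, 16, 12]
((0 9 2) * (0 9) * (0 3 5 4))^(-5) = (0 4 5 3)(2 9)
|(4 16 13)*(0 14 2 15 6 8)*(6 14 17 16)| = 21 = |(0 17 16 13 4 6 8)(2 15 14)|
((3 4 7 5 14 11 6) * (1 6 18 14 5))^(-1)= ((1 6 3 4 7)(11 18 14))^(-1)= (1 7 4 3 6)(11 14 18)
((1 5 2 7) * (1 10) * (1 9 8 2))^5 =((1 5)(2 7 10 9 8))^5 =(10)(1 5)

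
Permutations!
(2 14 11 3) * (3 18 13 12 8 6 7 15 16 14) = (2 3)(6 7 15 16 14 11 18 13 12 8) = [0, 1, 3, 2, 4, 5, 7, 15, 6, 9, 10, 18, 8, 12, 11, 16, 14, 17, 13]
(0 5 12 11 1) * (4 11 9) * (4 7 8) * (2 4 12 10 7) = (0 5 10 7 8 12 9 2 4 11 1) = [5, 0, 4, 3, 11, 10, 6, 8, 12, 2, 7, 1, 9]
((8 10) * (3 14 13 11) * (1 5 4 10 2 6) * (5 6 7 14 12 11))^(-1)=((1 6)(2 7 14 13 5 4 10 8)(3 12 11))^(-1)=(1 6)(2 8 10 4 5 13 14 7)(3 11 12)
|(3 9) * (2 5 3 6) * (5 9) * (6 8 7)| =10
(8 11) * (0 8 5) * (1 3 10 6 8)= (0 1 3 10 6 8 11 5)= [1, 3, 2, 10, 4, 0, 8, 7, 11, 9, 6, 5]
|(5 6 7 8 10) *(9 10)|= 6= |(5 6 7 8 9 10)|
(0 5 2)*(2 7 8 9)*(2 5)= (0 2)(5 7 8 9)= [2, 1, 0, 3, 4, 7, 6, 8, 9, 5]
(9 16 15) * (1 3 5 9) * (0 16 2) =(0 16 15 1 3 5 9 2) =[16, 3, 0, 5, 4, 9, 6, 7, 8, 2, 10, 11, 12, 13, 14, 1, 15]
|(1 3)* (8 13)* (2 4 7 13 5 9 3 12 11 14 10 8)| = 36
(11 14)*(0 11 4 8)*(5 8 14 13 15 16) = [11, 1, 2, 3, 14, 8, 6, 7, 0, 9, 10, 13, 12, 15, 4, 16, 5] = (0 11 13 15 16 5 8)(4 14)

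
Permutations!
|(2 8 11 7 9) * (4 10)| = 10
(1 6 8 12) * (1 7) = (1 6 8 12 7) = [0, 6, 2, 3, 4, 5, 8, 1, 12, 9, 10, 11, 7]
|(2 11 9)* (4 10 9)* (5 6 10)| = |(2 11 4 5 6 10 9)| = 7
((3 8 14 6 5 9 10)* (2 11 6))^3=((2 11 6 5 9 10 3 8 14))^3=(2 5 3)(6 10 14)(8 11 9)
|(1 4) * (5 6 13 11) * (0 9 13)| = 6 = |(0 9 13 11 5 6)(1 4)|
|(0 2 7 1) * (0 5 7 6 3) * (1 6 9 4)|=9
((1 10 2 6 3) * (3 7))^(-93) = (1 6)(2 3)(7 10)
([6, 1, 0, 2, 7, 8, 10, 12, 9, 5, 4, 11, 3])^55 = (0 2 3 12 7 4 10 6)(5 8 9)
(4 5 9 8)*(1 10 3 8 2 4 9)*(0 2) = [2, 10, 4, 8, 5, 1, 6, 7, 9, 0, 3] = (0 2 4 5 1 10 3 8 9)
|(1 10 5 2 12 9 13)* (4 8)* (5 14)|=|(1 10 14 5 2 12 9 13)(4 8)|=8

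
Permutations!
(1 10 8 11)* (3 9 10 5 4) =(1 5 4 3 9 10 8 11) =[0, 5, 2, 9, 3, 4, 6, 7, 11, 10, 8, 1]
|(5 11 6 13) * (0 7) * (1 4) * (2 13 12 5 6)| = 6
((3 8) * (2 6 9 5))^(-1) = (2 5 9 6)(3 8)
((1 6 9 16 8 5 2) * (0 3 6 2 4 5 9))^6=((0 3 6)(1 2)(4 5)(8 9 16))^6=(16)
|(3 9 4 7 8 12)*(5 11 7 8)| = |(3 9 4 8 12)(5 11 7)| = 15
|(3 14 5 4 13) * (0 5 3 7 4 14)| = |(0 5 14 3)(4 13 7)| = 12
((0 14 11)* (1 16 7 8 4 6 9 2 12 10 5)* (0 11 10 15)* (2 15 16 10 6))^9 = (0 15 9 6 14)(2 7)(4 16)(8 12)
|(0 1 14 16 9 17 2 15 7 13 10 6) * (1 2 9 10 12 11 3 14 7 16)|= |(0 2 15 16 10 6)(1 7 13 12 11 3 14)(9 17)|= 42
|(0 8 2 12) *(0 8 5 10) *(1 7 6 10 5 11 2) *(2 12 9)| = |(0 11 12 8 1 7 6 10)(2 9)| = 8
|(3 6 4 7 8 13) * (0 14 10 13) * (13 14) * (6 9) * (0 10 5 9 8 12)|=|(0 13 3 8 10 14 5 9 6 4 7 12)|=12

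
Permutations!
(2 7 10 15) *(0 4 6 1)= [4, 0, 7, 3, 6, 5, 1, 10, 8, 9, 15, 11, 12, 13, 14, 2]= (0 4 6 1)(2 7 10 15)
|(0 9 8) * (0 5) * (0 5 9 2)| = 2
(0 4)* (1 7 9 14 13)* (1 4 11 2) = (0 11 2 1 7 9 14 13 4) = [11, 7, 1, 3, 0, 5, 6, 9, 8, 14, 10, 2, 12, 4, 13]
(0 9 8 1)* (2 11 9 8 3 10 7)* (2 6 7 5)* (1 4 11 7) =(0 8 4 11 9 3 10 5 2 7 6 1) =[8, 0, 7, 10, 11, 2, 1, 6, 4, 3, 5, 9]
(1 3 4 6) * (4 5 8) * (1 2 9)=[0, 3, 9, 5, 6, 8, 2, 7, 4, 1]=(1 3 5 8 4 6 2 9)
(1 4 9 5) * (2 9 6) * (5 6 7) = (1 4 7 5)(2 9 6) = [0, 4, 9, 3, 7, 1, 2, 5, 8, 6]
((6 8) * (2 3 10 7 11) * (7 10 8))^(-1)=(2 11 7 6 8 3)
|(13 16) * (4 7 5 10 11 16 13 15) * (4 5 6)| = 15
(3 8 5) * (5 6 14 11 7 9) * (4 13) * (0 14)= [14, 1, 2, 8, 13, 3, 0, 9, 6, 5, 10, 7, 12, 4, 11]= (0 14 11 7 9 5 3 8 6)(4 13)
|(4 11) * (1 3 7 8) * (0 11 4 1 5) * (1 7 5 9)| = |(0 11 7 8 9 1 3 5)| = 8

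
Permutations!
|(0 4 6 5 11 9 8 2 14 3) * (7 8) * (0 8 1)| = 8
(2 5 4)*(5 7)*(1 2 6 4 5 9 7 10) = (1 2 10)(4 6)(7 9) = [0, 2, 10, 3, 6, 5, 4, 9, 8, 7, 1]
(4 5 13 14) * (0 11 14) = (0 11 14 4 5 13) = [11, 1, 2, 3, 5, 13, 6, 7, 8, 9, 10, 14, 12, 0, 4]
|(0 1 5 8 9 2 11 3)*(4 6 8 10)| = 11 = |(0 1 5 10 4 6 8 9 2 11 3)|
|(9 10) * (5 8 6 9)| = 5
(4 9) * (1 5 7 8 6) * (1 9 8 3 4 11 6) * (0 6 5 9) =(0 6)(1 9 11 5 7 3 4 8) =[6, 9, 2, 4, 8, 7, 0, 3, 1, 11, 10, 5]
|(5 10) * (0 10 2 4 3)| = |(0 10 5 2 4 3)| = 6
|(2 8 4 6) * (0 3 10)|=|(0 3 10)(2 8 4 6)|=12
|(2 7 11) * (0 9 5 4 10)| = 15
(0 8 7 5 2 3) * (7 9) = [8, 1, 3, 0, 4, 2, 6, 5, 9, 7] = (0 8 9 7 5 2 3)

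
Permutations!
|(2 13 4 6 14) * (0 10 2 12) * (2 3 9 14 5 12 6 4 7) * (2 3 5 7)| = 20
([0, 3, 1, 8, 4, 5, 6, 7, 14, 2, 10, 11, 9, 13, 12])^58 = (1 8 12 2 3 14 9)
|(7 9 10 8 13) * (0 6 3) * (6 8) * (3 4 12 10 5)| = 28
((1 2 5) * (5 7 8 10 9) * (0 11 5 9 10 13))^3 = ((0 11 5 1 2 7 8 13))^3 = (0 1 8 11 2 13 5 7)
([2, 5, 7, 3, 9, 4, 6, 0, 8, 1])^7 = [2, 9, 7, 3, 5, 1, 6, 0, 8, 4]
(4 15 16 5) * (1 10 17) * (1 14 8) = (1 10 17 14 8)(4 15 16 5) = [0, 10, 2, 3, 15, 4, 6, 7, 1, 9, 17, 11, 12, 13, 8, 16, 5, 14]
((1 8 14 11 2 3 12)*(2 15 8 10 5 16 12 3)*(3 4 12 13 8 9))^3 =(1 16 14 9 12 5 8 15 4 10 13 11 3)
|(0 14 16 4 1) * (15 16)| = |(0 14 15 16 4 1)| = 6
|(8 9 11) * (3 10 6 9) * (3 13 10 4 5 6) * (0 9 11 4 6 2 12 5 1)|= 12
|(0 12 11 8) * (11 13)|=5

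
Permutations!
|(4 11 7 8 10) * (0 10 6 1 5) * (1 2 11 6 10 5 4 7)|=|(0 5)(1 4 6 2 11)(7 8 10)|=30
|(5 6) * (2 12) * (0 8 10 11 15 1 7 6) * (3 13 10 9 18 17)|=14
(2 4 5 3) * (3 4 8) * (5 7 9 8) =(2 5 4 7 9 8 3) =[0, 1, 5, 2, 7, 4, 6, 9, 3, 8]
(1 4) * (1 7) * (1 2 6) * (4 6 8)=(1 6)(2 8 4 7)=[0, 6, 8, 3, 7, 5, 1, 2, 4]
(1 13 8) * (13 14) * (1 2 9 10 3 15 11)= (1 14 13 8 2 9 10 3 15 11)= [0, 14, 9, 15, 4, 5, 6, 7, 2, 10, 3, 1, 12, 8, 13, 11]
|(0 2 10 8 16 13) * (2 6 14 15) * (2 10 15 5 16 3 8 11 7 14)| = 22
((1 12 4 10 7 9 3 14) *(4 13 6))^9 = (1 14 3 9 7 10 4 6 13 12)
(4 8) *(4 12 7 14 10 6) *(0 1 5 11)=(0 1 5 11)(4 8 12 7 14 10 6)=[1, 5, 2, 3, 8, 11, 4, 14, 12, 9, 6, 0, 7, 13, 10]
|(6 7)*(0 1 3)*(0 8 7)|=|(0 1 3 8 7 6)|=6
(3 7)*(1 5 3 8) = (1 5 3 7 8) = [0, 5, 2, 7, 4, 3, 6, 8, 1]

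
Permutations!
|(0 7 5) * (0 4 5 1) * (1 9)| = 4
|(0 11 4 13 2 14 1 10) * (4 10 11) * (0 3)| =|(0 4 13 2 14 1 11 10 3)| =9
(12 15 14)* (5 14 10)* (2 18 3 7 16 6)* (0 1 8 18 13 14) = (0 1 8 18 3 7 16 6 2 13 14 12 15 10 5) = [1, 8, 13, 7, 4, 0, 2, 16, 18, 9, 5, 11, 15, 14, 12, 10, 6, 17, 3]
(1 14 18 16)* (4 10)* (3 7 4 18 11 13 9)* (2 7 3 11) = (1 14 2 7 4 10 18 16)(9 11 13) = [0, 14, 7, 3, 10, 5, 6, 4, 8, 11, 18, 13, 12, 9, 2, 15, 1, 17, 16]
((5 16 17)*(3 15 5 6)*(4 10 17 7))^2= ((3 15 5 16 7 4 10 17 6))^2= (3 5 7 10 6 15 16 4 17)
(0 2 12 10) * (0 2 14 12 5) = (0 14 12 10 2 5) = [14, 1, 5, 3, 4, 0, 6, 7, 8, 9, 2, 11, 10, 13, 12]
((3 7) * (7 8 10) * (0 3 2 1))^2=(0 8 7 1 3 10 2)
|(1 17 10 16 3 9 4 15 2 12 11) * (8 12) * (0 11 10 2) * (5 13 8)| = 15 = |(0 11 1 17 2 5 13 8 12 10 16 3 9 4 15)|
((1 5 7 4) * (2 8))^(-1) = (1 4 7 5)(2 8) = ((1 5 7 4)(2 8))^(-1)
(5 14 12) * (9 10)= [0, 1, 2, 3, 4, 14, 6, 7, 8, 10, 9, 11, 5, 13, 12]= (5 14 12)(9 10)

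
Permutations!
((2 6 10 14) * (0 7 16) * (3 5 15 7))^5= ((0 3 5 15 7 16)(2 6 10 14))^5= (0 16 7 15 5 3)(2 6 10 14)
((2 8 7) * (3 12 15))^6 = ((2 8 7)(3 12 15))^6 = (15)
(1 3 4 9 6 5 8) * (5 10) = (1 3 4 9 6 10 5 8) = [0, 3, 2, 4, 9, 8, 10, 7, 1, 6, 5]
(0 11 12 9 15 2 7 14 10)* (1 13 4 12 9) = (0 11 9 15 2 7 14 10)(1 13 4 12) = [11, 13, 7, 3, 12, 5, 6, 14, 8, 15, 0, 9, 1, 4, 10, 2]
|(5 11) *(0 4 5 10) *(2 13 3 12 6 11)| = |(0 4 5 2 13 3 12 6 11 10)| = 10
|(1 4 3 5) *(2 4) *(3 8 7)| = 7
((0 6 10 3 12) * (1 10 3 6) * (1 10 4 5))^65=((0 10 6 3 12)(1 4 5))^65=(12)(1 5 4)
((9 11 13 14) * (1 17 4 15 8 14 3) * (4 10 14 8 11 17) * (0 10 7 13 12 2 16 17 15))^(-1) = (0 4 1 3 13 7 17 16 2 12 11 15 9 14 10)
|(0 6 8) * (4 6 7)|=5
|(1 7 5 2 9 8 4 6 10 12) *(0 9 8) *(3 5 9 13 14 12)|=7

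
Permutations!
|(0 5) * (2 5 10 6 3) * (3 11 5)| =|(0 10 6 11 5)(2 3)| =10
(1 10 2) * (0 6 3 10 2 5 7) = (0 6 3 10 5 7)(1 2) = [6, 2, 1, 10, 4, 7, 3, 0, 8, 9, 5]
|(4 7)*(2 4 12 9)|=5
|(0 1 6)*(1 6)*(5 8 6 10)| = |(0 10 5 8 6)| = 5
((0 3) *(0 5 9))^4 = (9)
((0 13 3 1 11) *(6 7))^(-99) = (0 13 3 1 11)(6 7)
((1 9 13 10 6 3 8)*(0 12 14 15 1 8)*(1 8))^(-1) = ((0 12 14 15 8 1 9 13 10 6 3))^(-1) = (0 3 6 10 13 9 1 8 15 14 12)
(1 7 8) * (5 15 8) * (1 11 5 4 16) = (1 7 4 16)(5 15 8 11) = [0, 7, 2, 3, 16, 15, 6, 4, 11, 9, 10, 5, 12, 13, 14, 8, 1]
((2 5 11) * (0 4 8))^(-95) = (0 4 8)(2 5 11)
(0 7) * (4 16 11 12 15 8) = (0 7)(4 16 11 12 15 8) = [7, 1, 2, 3, 16, 5, 6, 0, 4, 9, 10, 12, 15, 13, 14, 8, 11]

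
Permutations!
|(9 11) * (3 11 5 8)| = 5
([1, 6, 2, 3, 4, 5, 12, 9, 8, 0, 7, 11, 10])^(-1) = [9, 0, 2, 3, 4, 5, 1, 10, 8, 7, 12, 11, 6]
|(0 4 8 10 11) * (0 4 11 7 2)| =7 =|(0 11 4 8 10 7 2)|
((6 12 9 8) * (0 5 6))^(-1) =(0 8 9 12 6 5)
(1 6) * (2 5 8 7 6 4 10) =(1 4 10 2 5 8 7 6) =[0, 4, 5, 3, 10, 8, 1, 6, 7, 9, 2]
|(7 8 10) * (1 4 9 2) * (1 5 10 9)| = 6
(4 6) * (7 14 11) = (4 6)(7 14 11) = [0, 1, 2, 3, 6, 5, 4, 14, 8, 9, 10, 7, 12, 13, 11]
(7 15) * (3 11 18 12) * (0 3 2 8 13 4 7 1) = [3, 0, 8, 11, 7, 5, 6, 15, 13, 9, 10, 18, 2, 4, 14, 1, 16, 17, 12] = (0 3 11 18 12 2 8 13 4 7 15 1)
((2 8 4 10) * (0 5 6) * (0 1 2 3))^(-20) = ((0 5 6 1 2 8 4 10 3))^(-20) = (0 10 8 1 5 3 4 2 6)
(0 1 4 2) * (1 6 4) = (0 6 4 2) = [6, 1, 0, 3, 2, 5, 4]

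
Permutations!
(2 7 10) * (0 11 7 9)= [11, 1, 9, 3, 4, 5, 6, 10, 8, 0, 2, 7]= (0 11 7 10 2 9)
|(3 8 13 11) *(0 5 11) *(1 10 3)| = 8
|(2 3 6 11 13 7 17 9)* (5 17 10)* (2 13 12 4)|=6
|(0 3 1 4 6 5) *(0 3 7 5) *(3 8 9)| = 9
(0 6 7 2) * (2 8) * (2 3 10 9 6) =(0 2)(3 10 9 6 7 8) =[2, 1, 0, 10, 4, 5, 7, 8, 3, 6, 9]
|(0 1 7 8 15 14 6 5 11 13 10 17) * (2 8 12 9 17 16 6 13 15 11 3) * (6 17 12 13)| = 56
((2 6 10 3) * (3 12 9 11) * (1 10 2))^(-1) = (1 3 11 9 12 10)(2 6)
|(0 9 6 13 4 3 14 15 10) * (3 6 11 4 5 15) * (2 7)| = |(0 9 11 4 6 13 5 15 10)(2 7)(3 14)| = 18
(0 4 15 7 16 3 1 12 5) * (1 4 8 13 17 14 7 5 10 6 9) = [8, 12, 2, 4, 15, 0, 9, 16, 13, 1, 6, 11, 10, 17, 7, 5, 3, 14] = (0 8 13 17 14 7 16 3 4 15 5)(1 12 10 6 9)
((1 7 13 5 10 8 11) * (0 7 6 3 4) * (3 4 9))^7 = ((0 7 13 5 10 8 11 1 6 4)(3 9))^7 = (0 1 10 7 6 8 13 4 11 5)(3 9)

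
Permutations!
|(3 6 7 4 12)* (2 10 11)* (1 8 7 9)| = 24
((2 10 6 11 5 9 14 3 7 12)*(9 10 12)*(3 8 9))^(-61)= (2 12)(3 7)(5 11 6 10)(8 14 9)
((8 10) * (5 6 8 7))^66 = (5 6 8 10 7)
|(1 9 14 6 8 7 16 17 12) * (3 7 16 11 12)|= |(1 9 14 6 8 16 17 3 7 11 12)|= 11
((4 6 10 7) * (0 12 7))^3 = (0 4)(6 12)(7 10)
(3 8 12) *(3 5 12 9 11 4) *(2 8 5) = (2 8 9 11 4 3 5 12) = [0, 1, 8, 5, 3, 12, 6, 7, 9, 11, 10, 4, 2]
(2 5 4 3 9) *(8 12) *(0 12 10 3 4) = (0 12 8 10 3 9 2 5) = [12, 1, 5, 9, 4, 0, 6, 7, 10, 2, 3, 11, 8]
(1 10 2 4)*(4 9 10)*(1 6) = (1 4 6)(2 9 10) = [0, 4, 9, 3, 6, 5, 1, 7, 8, 10, 2]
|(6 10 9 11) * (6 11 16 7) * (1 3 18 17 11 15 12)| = |(1 3 18 17 11 15 12)(6 10 9 16 7)| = 35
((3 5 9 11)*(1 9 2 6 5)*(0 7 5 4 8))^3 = (0 2 8 5 4 7 6)(1 3 11 9)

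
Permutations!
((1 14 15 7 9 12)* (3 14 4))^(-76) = (1 15)(3 9)(4 7)(12 14)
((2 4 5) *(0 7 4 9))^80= ((0 7 4 5 2 9))^80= (0 4 2)(5 9 7)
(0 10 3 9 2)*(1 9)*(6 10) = (0 6 10 3 1 9 2) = [6, 9, 0, 1, 4, 5, 10, 7, 8, 2, 3]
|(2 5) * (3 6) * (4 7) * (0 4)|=|(0 4 7)(2 5)(3 6)|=6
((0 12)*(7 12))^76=(0 7 12)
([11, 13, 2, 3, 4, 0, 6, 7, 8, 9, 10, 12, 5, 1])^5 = (0 11 12 5)(1 13)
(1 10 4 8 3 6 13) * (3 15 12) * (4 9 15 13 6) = [0, 10, 2, 4, 8, 5, 6, 7, 13, 15, 9, 11, 3, 1, 14, 12] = (1 10 9 15 12 3 4 8 13)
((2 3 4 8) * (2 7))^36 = ((2 3 4 8 7))^36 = (2 3 4 8 7)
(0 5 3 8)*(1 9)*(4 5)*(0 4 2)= [2, 9, 0, 8, 5, 3, 6, 7, 4, 1]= (0 2)(1 9)(3 8 4 5)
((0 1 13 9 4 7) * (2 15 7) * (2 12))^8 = (0 7 15 2 12 4 9 13 1) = ((0 1 13 9 4 12 2 15 7))^8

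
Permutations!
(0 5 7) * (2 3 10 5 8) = [8, 1, 3, 10, 4, 7, 6, 0, 2, 9, 5] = (0 8 2 3 10 5 7)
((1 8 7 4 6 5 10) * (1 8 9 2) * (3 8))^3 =((1 9 2)(3 8 7 4 6 5 10))^3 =(3 4 10 7 5 8 6)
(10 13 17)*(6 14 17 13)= (6 14 17 10)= [0, 1, 2, 3, 4, 5, 14, 7, 8, 9, 6, 11, 12, 13, 17, 15, 16, 10]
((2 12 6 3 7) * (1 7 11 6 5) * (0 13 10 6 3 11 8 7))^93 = ((0 13 10 6 11 3 8 7 2 12 5 1))^93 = (0 12 8 6)(1 2 3 10)(5 7 11 13)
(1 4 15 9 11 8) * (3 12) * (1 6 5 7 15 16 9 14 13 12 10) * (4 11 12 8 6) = (1 11 6 5 7 15 14 13 8 4 16 9 12 3 10) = [0, 11, 2, 10, 16, 7, 5, 15, 4, 12, 1, 6, 3, 8, 13, 14, 9]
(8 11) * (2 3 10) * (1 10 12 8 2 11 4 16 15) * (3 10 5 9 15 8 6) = (1 5 9 15)(2 10 11)(3 12 6)(4 16 8) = [0, 5, 10, 12, 16, 9, 3, 7, 4, 15, 11, 2, 6, 13, 14, 1, 8]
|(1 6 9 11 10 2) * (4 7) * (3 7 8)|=12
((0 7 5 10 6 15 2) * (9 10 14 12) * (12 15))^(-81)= ((0 7 5 14 15 2)(6 12 9 10))^(-81)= (0 14)(2 5)(6 10 9 12)(7 15)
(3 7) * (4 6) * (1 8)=(1 8)(3 7)(4 6)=[0, 8, 2, 7, 6, 5, 4, 3, 1]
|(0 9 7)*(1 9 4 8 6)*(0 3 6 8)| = 10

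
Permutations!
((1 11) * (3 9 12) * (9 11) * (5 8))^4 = ((1 9 12 3 11)(5 8))^4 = (1 11 3 12 9)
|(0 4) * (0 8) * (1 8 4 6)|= 4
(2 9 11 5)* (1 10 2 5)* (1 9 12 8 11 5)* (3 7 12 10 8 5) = [0, 8, 10, 7, 4, 1, 6, 12, 11, 3, 2, 9, 5] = (1 8 11 9 3 7 12 5)(2 10)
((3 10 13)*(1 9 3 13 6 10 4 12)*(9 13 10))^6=((1 13 10 6 9 3 4 12))^6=(1 4 9 10)(3 6 13 12)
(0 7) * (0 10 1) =(0 7 10 1) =[7, 0, 2, 3, 4, 5, 6, 10, 8, 9, 1]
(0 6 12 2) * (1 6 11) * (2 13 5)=(0 11 1 6 12 13 5 2)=[11, 6, 0, 3, 4, 2, 12, 7, 8, 9, 10, 1, 13, 5]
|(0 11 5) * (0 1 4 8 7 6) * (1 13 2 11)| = 12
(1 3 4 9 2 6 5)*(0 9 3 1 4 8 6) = [9, 1, 0, 8, 3, 4, 5, 7, 6, 2] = (0 9 2)(3 8 6 5 4)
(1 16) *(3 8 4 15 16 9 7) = (1 9 7 3 8 4 15 16) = [0, 9, 2, 8, 15, 5, 6, 3, 4, 7, 10, 11, 12, 13, 14, 16, 1]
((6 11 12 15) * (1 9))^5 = (1 9)(6 11 12 15)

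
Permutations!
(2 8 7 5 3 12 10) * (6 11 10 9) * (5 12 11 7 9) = (2 8 9 6 7 12 5 3 11 10) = [0, 1, 8, 11, 4, 3, 7, 12, 9, 6, 2, 10, 5]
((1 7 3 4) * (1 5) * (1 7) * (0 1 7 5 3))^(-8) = (0 1 7)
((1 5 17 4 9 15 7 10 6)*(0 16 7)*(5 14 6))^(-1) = (0 15 9 4 17 5 10 7 16)(1 6 14)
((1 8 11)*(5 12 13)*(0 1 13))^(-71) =(0 12 5 13 11 8 1)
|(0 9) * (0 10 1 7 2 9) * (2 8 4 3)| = |(1 7 8 4 3 2 9 10)| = 8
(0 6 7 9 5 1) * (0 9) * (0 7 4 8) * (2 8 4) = (0 6 2 8)(1 9 5) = [6, 9, 8, 3, 4, 1, 2, 7, 0, 5]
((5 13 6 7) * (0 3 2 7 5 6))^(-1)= ((0 3 2 7 6 5 13))^(-1)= (0 13 5 6 7 2 3)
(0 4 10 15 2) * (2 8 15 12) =[4, 1, 0, 3, 10, 5, 6, 7, 15, 9, 12, 11, 2, 13, 14, 8] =(0 4 10 12 2)(8 15)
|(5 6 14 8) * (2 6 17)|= 6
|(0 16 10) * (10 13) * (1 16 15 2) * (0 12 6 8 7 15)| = |(1 16 13 10 12 6 8 7 15 2)| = 10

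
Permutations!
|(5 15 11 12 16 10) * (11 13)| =7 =|(5 15 13 11 12 16 10)|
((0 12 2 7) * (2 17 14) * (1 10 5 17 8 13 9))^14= ((0 12 8 13 9 1 10 5 17 14 2 7))^14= (0 8 9 10 17 2)(1 5 14 7 12 13)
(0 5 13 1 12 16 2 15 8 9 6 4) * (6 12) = (0 5 13 1 6 4)(2 15 8 9 12 16) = [5, 6, 15, 3, 0, 13, 4, 7, 9, 12, 10, 11, 16, 1, 14, 8, 2]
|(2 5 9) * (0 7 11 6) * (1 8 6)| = 6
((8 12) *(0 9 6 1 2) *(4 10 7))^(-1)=(0 2 1 6 9)(4 7 10)(8 12)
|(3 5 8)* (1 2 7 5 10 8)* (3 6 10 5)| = 15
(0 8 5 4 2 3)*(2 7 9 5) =(0 8 2 3)(4 7 9 5) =[8, 1, 3, 0, 7, 4, 6, 9, 2, 5]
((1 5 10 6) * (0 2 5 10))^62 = (0 5 2)(1 6 10) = ((0 2 5)(1 10 6))^62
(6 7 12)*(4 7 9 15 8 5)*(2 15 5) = (2 15 8)(4 7 12 6 9 5) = [0, 1, 15, 3, 7, 4, 9, 12, 2, 5, 10, 11, 6, 13, 14, 8]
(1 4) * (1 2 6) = [0, 4, 6, 3, 2, 5, 1] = (1 4 2 6)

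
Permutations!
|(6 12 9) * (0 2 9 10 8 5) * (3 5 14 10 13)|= |(0 2 9 6 12 13 3 5)(8 14 10)|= 24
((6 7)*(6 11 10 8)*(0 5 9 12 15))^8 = ((0 5 9 12 15)(6 7 11 10 8))^8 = (0 12 5 15 9)(6 10 7 8 11)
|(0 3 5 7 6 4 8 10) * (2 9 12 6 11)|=|(0 3 5 7 11 2 9 12 6 4 8 10)|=12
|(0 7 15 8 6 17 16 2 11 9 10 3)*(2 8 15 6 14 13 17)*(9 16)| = 13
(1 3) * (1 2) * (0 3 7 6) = [3, 7, 1, 2, 4, 5, 0, 6] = (0 3 2 1 7 6)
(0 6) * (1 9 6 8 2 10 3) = [8, 9, 10, 1, 4, 5, 0, 7, 2, 6, 3] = (0 8 2 10 3 1 9 6)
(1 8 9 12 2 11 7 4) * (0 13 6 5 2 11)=(0 13 6 5 2)(1 8 9 12 11 7 4)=[13, 8, 0, 3, 1, 2, 5, 4, 9, 12, 10, 7, 11, 6]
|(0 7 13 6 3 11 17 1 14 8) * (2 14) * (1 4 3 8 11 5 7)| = |(0 1 2 14 11 17 4 3 5 7 13 6 8)| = 13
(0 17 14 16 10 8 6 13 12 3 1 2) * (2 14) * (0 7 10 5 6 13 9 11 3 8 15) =[17, 14, 7, 1, 4, 6, 9, 10, 13, 11, 15, 3, 8, 12, 16, 0, 5, 2] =(0 17 2 7 10 15)(1 14 16 5 6 9 11 3)(8 13 12)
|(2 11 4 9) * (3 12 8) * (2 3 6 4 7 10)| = |(2 11 7 10)(3 12 8 6 4 9)| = 12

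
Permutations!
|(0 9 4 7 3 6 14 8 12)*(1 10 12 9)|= |(0 1 10 12)(3 6 14 8 9 4 7)|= 28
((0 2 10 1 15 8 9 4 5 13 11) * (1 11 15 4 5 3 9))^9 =((0 2 10 11)(1 4 3 9 5 13 15 8))^9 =(0 2 10 11)(1 4 3 9 5 13 15 8)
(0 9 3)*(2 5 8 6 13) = (0 9 3)(2 5 8 6 13) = [9, 1, 5, 0, 4, 8, 13, 7, 6, 3, 10, 11, 12, 2]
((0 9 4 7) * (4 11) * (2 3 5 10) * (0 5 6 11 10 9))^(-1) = ((2 3 6 11 4 7 5 9 10))^(-1) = (2 10 9 5 7 4 11 6 3)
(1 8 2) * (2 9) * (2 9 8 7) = (9)(1 7 2) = [0, 7, 1, 3, 4, 5, 6, 2, 8, 9]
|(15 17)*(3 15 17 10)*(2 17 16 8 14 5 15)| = |(2 17 16 8 14 5 15 10 3)| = 9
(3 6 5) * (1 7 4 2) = (1 7 4 2)(3 6 5) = [0, 7, 1, 6, 2, 3, 5, 4]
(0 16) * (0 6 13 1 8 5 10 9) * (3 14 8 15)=(0 16 6 13 1 15 3 14 8 5 10 9)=[16, 15, 2, 14, 4, 10, 13, 7, 5, 0, 9, 11, 12, 1, 8, 3, 6]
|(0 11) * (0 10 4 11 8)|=6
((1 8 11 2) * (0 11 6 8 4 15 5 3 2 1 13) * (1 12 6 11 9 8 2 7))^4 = (0 12)(1 3 15)(2 8)(4 7 5)(6 9)(11 13)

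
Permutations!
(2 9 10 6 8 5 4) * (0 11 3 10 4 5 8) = (0 11 3 10 6)(2 9 4) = [11, 1, 9, 10, 2, 5, 0, 7, 8, 4, 6, 3]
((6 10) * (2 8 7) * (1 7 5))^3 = ((1 7 2 8 5)(6 10))^3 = (1 8 7 5 2)(6 10)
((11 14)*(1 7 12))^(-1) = (1 12 7)(11 14)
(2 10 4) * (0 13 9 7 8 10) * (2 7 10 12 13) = (0 2)(4 7 8 12 13 9 10) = [2, 1, 0, 3, 7, 5, 6, 8, 12, 10, 4, 11, 13, 9]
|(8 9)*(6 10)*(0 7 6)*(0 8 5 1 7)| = |(1 7 6 10 8 9 5)| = 7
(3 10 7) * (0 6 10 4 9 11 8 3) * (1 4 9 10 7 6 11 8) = (0 11 1 4 10 6 7)(3 9 8) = [11, 4, 2, 9, 10, 5, 7, 0, 3, 8, 6, 1]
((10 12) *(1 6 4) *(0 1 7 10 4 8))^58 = (0 6)(1 8)(4 10)(7 12)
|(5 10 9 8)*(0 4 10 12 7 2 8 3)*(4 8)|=|(0 8 5 12 7 2 4 10 9 3)|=10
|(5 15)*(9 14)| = 2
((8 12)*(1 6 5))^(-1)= (1 5 6)(8 12)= ((1 6 5)(8 12))^(-1)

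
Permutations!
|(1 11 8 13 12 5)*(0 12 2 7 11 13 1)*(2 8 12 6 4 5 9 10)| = 12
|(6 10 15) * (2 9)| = |(2 9)(6 10 15)| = 6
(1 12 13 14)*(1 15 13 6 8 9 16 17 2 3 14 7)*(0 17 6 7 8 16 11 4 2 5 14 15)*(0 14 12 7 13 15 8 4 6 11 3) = (0 17 5 12 13 4 2)(1 7)(3 8 9)(6 16 11) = [17, 7, 0, 8, 2, 12, 16, 1, 9, 3, 10, 6, 13, 4, 14, 15, 11, 5]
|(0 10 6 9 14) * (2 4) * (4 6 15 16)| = 9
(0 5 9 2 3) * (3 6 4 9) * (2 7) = [5, 1, 6, 0, 9, 3, 4, 2, 8, 7] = (0 5 3)(2 6 4 9 7)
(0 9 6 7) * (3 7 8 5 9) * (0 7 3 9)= (0 9 6 8 5)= [9, 1, 2, 3, 4, 0, 8, 7, 5, 6]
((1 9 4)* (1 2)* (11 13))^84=(13)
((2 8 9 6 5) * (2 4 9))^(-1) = ((2 8)(4 9 6 5))^(-1) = (2 8)(4 5 6 9)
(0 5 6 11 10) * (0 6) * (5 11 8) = (0 11 10 6 8 5) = [11, 1, 2, 3, 4, 0, 8, 7, 5, 9, 6, 10]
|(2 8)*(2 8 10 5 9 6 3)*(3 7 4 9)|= |(2 10 5 3)(4 9 6 7)|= 4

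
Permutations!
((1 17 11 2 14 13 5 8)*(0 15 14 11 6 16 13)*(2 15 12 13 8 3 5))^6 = (0 14 15 11 2 13 12)(1 17 6 16 8)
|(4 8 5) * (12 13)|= |(4 8 5)(12 13)|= 6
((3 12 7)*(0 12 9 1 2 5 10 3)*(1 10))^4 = (0 12 7)(1 2 5)(3 9 10)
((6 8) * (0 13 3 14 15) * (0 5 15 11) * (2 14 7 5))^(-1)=(0 11 14 2 15 5 7 3 13)(6 8)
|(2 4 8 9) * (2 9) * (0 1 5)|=3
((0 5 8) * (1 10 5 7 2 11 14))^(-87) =((0 7 2 11 14 1 10 5 8))^(-87) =(0 11 10)(1 8 2)(5 7 14)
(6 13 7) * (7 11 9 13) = (6 7)(9 13 11) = [0, 1, 2, 3, 4, 5, 7, 6, 8, 13, 10, 9, 12, 11]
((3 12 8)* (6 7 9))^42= ((3 12 8)(6 7 9))^42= (12)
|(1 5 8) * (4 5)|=4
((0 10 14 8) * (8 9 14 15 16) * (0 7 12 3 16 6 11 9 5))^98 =((0 10 15 6 11 9 14 5)(3 16 8 7 12))^98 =(0 15 11 14)(3 7 16 12 8)(5 10 6 9)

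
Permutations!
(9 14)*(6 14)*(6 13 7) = (6 14 9 13 7) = [0, 1, 2, 3, 4, 5, 14, 6, 8, 13, 10, 11, 12, 7, 9]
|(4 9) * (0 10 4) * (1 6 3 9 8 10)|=15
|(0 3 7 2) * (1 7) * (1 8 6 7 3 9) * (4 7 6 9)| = |(0 4 7 2)(1 3 8 9)| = 4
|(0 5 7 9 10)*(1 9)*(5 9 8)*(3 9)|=4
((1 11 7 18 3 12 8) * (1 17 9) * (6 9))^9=(1 9 6 17 8 12 3 18 7 11)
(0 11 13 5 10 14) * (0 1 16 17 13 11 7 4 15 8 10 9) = (0 7 4 15 8 10 14 1 16 17 13 5 9) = [7, 16, 2, 3, 15, 9, 6, 4, 10, 0, 14, 11, 12, 5, 1, 8, 17, 13]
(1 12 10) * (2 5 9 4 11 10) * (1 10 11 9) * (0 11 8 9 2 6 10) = (0 11 8 9 4 2 5 1 12 6 10) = [11, 12, 5, 3, 2, 1, 10, 7, 9, 4, 0, 8, 6]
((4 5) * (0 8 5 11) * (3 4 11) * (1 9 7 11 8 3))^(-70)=((0 3 4 1 9 7 11)(5 8))^(-70)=(11)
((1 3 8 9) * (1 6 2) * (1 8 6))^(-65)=(1 3 6 2 8 9)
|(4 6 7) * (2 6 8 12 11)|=|(2 6 7 4 8 12 11)|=7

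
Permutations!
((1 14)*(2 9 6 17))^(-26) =((1 14)(2 9 6 17))^(-26) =(2 6)(9 17)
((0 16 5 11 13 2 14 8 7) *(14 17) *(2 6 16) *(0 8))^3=((0 2 17 14)(5 11 13 6 16)(7 8))^3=(0 14 17 2)(5 6 11 16 13)(7 8)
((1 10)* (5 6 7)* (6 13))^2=(5 6)(7 13)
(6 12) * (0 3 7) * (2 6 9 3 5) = (0 5 2 6 12 9 3 7) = [5, 1, 6, 7, 4, 2, 12, 0, 8, 3, 10, 11, 9]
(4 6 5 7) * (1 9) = (1 9)(4 6 5 7) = [0, 9, 2, 3, 6, 7, 5, 4, 8, 1]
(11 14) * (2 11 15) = (2 11 14 15) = [0, 1, 11, 3, 4, 5, 6, 7, 8, 9, 10, 14, 12, 13, 15, 2]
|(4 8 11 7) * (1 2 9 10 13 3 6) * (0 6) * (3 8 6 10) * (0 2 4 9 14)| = |(0 10 13 8 11 7 9 3 2 14)(1 4 6)| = 30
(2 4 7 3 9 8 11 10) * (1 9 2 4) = (1 9 8 11 10 4 7 3 2) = [0, 9, 1, 2, 7, 5, 6, 3, 11, 8, 4, 10]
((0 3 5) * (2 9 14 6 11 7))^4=((0 3 5)(2 9 14 6 11 7))^4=(0 3 5)(2 11 14)(6 9 7)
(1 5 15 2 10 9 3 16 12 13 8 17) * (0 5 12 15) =(0 5)(1 12 13 8 17)(2 10 9 3 16 15) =[5, 12, 10, 16, 4, 0, 6, 7, 17, 3, 9, 11, 13, 8, 14, 2, 15, 1]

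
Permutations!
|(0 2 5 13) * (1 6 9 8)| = 4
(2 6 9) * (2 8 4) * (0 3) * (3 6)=(0 6 9 8 4 2 3)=[6, 1, 3, 0, 2, 5, 9, 7, 4, 8]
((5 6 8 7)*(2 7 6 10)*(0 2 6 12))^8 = (12)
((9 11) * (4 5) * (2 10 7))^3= ((2 10 7)(4 5)(9 11))^3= (4 5)(9 11)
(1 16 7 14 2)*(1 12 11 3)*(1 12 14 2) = (1 16 7 2 14)(3 12 11) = [0, 16, 14, 12, 4, 5, 6, 2, 8, 9, 10, 3, 11, 13, 1, 15, 7]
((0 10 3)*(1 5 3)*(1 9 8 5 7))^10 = ((0 10 9 8 5 3)(1 7))^10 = (0 5 9)(3 8 10)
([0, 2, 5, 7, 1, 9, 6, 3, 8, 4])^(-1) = [0, 4, 1, 7, 9, 2, 6, 3, 8, 5]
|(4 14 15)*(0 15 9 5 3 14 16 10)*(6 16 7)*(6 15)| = |(0 6 16 10)(3 14 9 5)(4 7 15)| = 12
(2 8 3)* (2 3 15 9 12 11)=[0, 1, 8, 3, 4, 5, 6, 7, 15, 12, 10, 2, 11, 13, 14, 9]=(2 8 15 9 12 11)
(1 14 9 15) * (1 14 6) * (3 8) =(1 6)(3 8)(9 15 14) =[0, 6, 2, 8, 4, 5, 1, 7, 3, 15, 10, 11, 12, 13, 9, 14]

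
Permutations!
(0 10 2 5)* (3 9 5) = (0 10 2 3 9 5) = [10, 1, 3, 9, 4, 0, 6, 7, 8, 5, 2]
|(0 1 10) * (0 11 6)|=5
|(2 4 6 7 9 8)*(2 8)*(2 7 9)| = |(2 4 6 9 7)| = 5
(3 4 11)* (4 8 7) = [0, 1, 2, 8, 11, 5, 6, 4, 7, 9, 10, 3] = (3 8 7 4 11)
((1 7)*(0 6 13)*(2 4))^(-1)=((0 6 13)(1 7)(2 4))^(-1)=(0 13 6)(1 7)(2 4)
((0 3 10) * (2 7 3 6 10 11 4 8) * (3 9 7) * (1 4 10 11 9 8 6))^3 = ((0 1 4 6 11 10)(2 3 9 7 8))^3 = (0 6)(1 11)(2 7 3 8 9)(4 10)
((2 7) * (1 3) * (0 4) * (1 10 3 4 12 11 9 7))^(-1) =((0 12 11 9 7 2 1 4)(3 10))^(-1) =(0 4 1 2 7 9 11 12)(3 10)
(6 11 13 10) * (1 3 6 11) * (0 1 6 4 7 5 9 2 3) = (0 1)(2 3 4 7 5 9)(10 11 13) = [1, 0, 3, 4, 7, 9, 6, 5, 8, 2, 11, 13, 12, 10]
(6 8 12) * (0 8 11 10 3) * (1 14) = (0 8 12 6 11 10 3)(1 14) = [8, 14, 2, 0, 4, 5, 11, 7, 12, 9, 3, 10, 6, 13, 1]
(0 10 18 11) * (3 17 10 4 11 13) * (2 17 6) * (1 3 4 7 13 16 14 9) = (0 7 13 4 11)(1 3 6 2 17 10 18 16 14 9) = [7, 3, 17, 6, 11, 5, 2, 13, 8, 1, 18, 0, 12, 4, 9, 15, 14, 10, 16]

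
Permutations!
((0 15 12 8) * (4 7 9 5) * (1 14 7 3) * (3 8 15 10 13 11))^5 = ((0 10 13 11 3 1 14 7 9 5 4 8)(12 15))^5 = (0 1 4 11 9 10 14 8 3 5 13 7)(12 15)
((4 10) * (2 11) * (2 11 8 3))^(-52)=((11)(2 8 3)(4 10))^(-52)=(11)(2 3 8)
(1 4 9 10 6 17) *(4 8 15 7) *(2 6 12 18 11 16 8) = (1 2 6 17)(4 9 10 12 18 11 16 8 15 7) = [0, 2, 6, 3, 9, 5, 17, 4, 15, 10, 12, 16, 18, 13, 14, 7, 8, 1, 11]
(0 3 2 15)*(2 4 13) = [3, 1, 15, 4, 13, 5, 6, 7, 8, 9, 10, 11, 12, 2, 14, 0] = (0 3 4 13 2 15)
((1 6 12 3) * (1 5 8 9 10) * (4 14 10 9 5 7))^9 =(1 6 12 3 7 4 14 10)(5 8)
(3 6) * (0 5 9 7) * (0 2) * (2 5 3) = (0 3 6 2)(5 9 7) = [3, 1, 0, 6, 4, 9, 2, 5, 8, 7]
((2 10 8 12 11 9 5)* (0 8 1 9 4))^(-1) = ((0 8 12 11 4)(1 9 5 2 10))^(-1) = (0 4 11 12 8)(1 10 2 5 9)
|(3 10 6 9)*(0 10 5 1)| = 7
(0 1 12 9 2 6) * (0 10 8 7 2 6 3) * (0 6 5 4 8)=[1, 12, 3, 6, 8, 4, 10, 2, 7, 5, 0, 11, 9]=(0 1 12 9 5 4 8 7 2 3 6 10)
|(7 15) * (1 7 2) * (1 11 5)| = 6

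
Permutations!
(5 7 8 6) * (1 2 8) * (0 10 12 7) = [10, 2, 8, 3, 4, 0, 5, 1, 6, 9, 12, 11, 7] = (0 10 12 7 1 2 8 6 5)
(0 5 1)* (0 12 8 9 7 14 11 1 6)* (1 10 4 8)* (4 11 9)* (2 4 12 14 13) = (0 5 6)(1 14 9 7 13 2 4 8 12)(10 11) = [5, 14, 4, 3, 8, 6, 0, 13, 12, 7, 11, 10, 1, 2, 9]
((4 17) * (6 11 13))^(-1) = ((4 17)(6 11 13))^(-1) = (4 17)(6 13 11)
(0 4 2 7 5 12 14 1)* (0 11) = [4, 11, 7, 3, 2, 12, 6, 5, 8, 9, 10, 0, 14, 13, 1] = (0 4 2 7 5 12 14 1 11)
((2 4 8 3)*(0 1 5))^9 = ((0 1 5)(2 4 8 3))^9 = (2 4 8 3)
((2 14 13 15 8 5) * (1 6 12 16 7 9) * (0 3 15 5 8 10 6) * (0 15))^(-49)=(0 3)(1 9 7 16 12 6 10 15)(2 5 13 14)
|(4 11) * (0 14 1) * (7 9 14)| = |(0 7 9 14 1)(4 11)| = 10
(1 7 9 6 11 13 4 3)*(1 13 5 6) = (1 7 9)(3 13 4)(5 6 11) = [0, 7, 2, 13, 3, 6, 11, 9, 8, 1, 10, 5, 12, 4]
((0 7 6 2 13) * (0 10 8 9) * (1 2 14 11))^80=(0 14 2 8 7 11 13 9 6 1 10)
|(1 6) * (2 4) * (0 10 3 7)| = |(0 10 3 7)(1 6)(2 4)| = 4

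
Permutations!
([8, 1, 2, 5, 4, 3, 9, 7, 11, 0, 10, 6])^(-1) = (0 9 6 11 8)(3 5)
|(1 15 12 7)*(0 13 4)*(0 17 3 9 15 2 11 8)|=13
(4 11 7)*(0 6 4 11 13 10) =(0 6 4 13 10)(7 11) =[6, 1, 2, 3, 13, 5, 4, 11, 8, 9, 0, 7, 12, 10]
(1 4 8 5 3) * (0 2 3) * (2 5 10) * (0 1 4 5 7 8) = (0 7 8 10 2 3 4)(1 5) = [7, 5, 3, 4, 0, 1, 6, 8, 10, 9, 2]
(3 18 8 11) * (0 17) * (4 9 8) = (0 17)(3 18 4 9 8 11) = [17, 1, 2, 18, 9, 5, 6, 7, 11, 8, 10, 3, 12, 13, 14, 15, 16, 0, 4]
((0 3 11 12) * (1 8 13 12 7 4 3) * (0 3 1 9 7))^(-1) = (0 11 3 12 13 8 1 4 7 9)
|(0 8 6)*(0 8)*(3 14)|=2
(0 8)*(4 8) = (0 4 8) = [4, 1, 2, 3, 8, 5, 6, 7, 0]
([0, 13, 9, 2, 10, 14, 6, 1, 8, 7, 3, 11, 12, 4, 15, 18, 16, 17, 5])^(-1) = [0, 7, 3, 10, 13, 18, 6, 9, 8, 2, 4, 11, 12, 1, 5, 14, 16, 17, 15]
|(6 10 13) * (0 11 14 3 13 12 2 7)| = 10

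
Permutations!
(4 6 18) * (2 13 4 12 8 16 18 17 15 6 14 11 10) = [0, 1, 13, 3, 14, 5, 17, 7, 16, 9, 2, 10, 8, 4, 11, 6, 18, 15, 12] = (2 13 4 14 11 10)(6 17 15)(8 16 18 12)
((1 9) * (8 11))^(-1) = (1 9)(8 11)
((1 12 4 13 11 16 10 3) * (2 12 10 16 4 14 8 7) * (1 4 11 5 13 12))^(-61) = (16)(1 3 12 8 2 10 4 14 7)(5 13)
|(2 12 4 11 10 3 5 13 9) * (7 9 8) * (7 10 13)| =|(2 12 4 11 13 8 10 3 5 7 9)| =11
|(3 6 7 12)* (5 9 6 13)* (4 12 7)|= 7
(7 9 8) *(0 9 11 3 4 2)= (0 9 8 7 11 3 4 2)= [9, 1, 0, 4, 2, 5, 6, 11, 7, 8, 10, 3]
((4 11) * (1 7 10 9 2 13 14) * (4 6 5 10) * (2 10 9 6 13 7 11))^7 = (1 14 13 11)(2 7 4)(5 6 10 9)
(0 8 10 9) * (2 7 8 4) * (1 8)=[4, 8, 7, 3, 2, 5, 6, 1, 10, 0, 9]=(0 4 2 7 1 8 10 9)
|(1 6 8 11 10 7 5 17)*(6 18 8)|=|(1 18 8 11 10 7 5 17)|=8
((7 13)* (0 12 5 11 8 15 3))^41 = (0 3 15 8 11 5 12)(7 13)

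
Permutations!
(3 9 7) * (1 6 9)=[0, 6, 2, 1, 4, 5, 9, 3, 8, 7]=(1 6 9 7 3)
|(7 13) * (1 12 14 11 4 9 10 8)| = 8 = |(1 12 14 11 4 9 10 8)(7 13)|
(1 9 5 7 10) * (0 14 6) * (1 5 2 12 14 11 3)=(0 11 3 1 9 2 12 14 6)(5 7 10)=[11, 9, 12, 1, 4, 7, 0, 10, 8, 2, 5, 3, 14, 13, 6]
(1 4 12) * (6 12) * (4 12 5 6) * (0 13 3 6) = (0 13 3 6 5)(1 12) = [13, 12, 2, 6, 4, 0, 5, 7, 8, 9, 10, 11, 1, 3]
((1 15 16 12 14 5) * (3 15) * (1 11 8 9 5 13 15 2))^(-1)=((1 3 2)(5 11 8 9)(12 14 13 15 16))^(-1)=(1 2 3)(5 9 8 11)(12 16 15 13 14)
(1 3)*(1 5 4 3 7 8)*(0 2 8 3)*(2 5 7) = (0 5 4)(1 2 8)(3 7) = [5, 2, 8, 7, 0, 4, 6, 3, 1]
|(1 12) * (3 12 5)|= 4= |(1 5 3 12)|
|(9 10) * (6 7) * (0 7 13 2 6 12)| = 6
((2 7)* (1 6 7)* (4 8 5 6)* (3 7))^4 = ((1 4 8 5 6 3 7 2))^4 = (1 6)(2 5)(3 4)(7 8)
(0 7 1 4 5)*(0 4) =[7, 0, 2, 3, 5, 4, 6, 1] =(0 7 1)(4 5)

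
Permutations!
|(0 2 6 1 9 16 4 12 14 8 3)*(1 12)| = 28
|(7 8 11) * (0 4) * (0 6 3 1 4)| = 12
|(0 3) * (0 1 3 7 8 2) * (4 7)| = 10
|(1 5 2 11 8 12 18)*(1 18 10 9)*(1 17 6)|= |(18)(1 5 2 11 8 12 10 9 17 6)|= 10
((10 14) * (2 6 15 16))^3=(2 16 15 6)(10 14)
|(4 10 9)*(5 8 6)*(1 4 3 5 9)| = 15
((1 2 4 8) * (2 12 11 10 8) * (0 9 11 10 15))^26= ((0 9 11 15)(1 12 10 8)(2 4))^26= (0 11)(1 10)(8 12)(9 15)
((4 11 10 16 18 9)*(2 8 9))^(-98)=((2 8 9 4 11 10 16 18))^(-98)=(2 16 11 9)(4 8 18 10)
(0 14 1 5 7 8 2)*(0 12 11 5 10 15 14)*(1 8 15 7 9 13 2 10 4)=(1 4)(2 12 11 5 9 13)(7 15 14 8 10)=[0, 4, 12, 3, 1, 9, 6, 15, 10, 13, 7, 5, 11, 2, 8, 14]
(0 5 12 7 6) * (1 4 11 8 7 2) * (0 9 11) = (0 5 12 2 1 4)(6 9 11 8 7) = [5, 4, 1, 3, 0, 12, 9, 6, 7, 11, 10, 8, 2]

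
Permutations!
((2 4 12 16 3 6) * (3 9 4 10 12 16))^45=(16)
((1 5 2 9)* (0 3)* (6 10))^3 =(0 3)(1 9 2 5)(6 10)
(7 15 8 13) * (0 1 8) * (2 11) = (0 1 8 13 7 15)(2 11) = [1, 8, 11, 3, 4, 5, 6, 15, 13, 9, 10, 2, 12, 7, 14, 0]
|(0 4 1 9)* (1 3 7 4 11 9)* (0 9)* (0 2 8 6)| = 15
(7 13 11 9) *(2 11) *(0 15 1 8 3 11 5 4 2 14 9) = (0 15 1 8 3 11)(2 5 4)(7 13 14 9) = [15, 8, 5, 11, 2, 4, 6, 13, 3, 7, 10, 0, 12, 14, 9, 1]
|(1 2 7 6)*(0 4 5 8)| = 4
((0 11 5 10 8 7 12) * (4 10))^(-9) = (0 12 7 8 10 4 5 11)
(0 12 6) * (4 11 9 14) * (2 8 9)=(0 12 6)(2 8 9 14 4 11)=[12, 1, 8, 3, 11, 5, 0, 7, 9, 14, 10, 2, 6, 13, 4]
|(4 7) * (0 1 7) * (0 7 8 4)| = 5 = |(0 1 8 4 7)|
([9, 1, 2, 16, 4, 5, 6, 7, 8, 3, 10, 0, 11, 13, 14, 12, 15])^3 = (0 16 11 3 12 9 15)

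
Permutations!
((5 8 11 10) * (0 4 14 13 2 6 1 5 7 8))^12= (0 2)(1 14)(4 6)(5 13)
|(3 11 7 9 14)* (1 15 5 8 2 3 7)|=21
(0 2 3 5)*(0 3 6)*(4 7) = (0 2 6)(3 5)(4 7) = [2, 1, 6, 5, 7, 3, 0, 4]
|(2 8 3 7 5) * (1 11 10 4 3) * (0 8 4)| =5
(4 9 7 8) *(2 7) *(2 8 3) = (2 7 3)(4 9 8) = [0, 1, 7, 2, 9, 5, 6, 3, 4, 8]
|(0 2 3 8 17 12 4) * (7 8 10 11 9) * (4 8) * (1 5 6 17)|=24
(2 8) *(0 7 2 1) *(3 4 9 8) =(0 7 2 3 4 9 8 1) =[7, 0, 3, 4, 9, 5, 6, 2, 1, 8]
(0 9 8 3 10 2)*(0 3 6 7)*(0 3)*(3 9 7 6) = [7, 1, 0, 10, 4, 5, 6, 9, 3, 8, 2] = (0 7 9 8 3 10 2)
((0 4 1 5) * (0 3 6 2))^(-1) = (0 2 6 3 5 1 4)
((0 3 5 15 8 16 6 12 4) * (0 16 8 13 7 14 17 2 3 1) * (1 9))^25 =(0 9 1)(2 3 5 15 13 7 14 17)(4 16 6 12)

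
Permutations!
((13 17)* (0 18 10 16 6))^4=(0 6 16 10 18)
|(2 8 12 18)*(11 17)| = |(2 8 12 18)(11 17)| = 4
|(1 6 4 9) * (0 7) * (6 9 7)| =4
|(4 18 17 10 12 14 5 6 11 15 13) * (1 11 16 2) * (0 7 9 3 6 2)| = 12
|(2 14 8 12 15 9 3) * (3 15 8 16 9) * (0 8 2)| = 9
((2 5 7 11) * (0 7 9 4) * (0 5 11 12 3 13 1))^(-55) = (0 1 13 3 12 7)(2 11)(4 9 5)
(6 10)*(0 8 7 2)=(0 8 7 2)(6 10)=[8, 1, 0, 3, 4, 5, 10, 2, 7, 9, 6]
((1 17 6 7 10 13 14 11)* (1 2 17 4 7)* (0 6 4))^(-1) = ((0 6 1)(2 17 4 7 10 13 14 11))^(-1) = (0 1 6)(2 11 14 13 10 7 4 17)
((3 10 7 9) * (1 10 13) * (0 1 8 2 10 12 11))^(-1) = (0 11 12 1)(2 8 13 3 9 7 10)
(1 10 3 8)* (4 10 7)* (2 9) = (1 7 4 10 3 8)(2 9) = [0, 7, 9, 8, 10, 5, 6, 4, 1, 2, 3]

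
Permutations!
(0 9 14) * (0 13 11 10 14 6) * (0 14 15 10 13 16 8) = (0 9 6 14 16 8)(10 15)(11 13) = [9, 1, 2, 3, 4, 5, 14, 7, 0, 6, 15, 13, 12, 11, 16, 10, 8]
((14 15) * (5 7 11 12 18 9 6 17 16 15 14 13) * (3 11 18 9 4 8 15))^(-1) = ((3 11 12 9 6 17 16)(4 8 15 13 5 7 18))^(-1) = (3 16 17 6 9 12 11)(4 18 7 5 13 15 8)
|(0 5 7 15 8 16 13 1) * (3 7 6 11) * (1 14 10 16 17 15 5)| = 60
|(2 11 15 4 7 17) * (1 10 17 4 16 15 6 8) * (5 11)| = |(1 10 17 2 5 11 6 8)(4 7)(15 16)| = 8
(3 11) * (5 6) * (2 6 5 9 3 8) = [0, 1, 6, 11, 4, 5, 9, 7, 2, 3, 10, 8] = (2 6 9 3 11 8)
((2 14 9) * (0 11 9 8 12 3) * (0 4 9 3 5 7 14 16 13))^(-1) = ((0 11 3 4 9 2 16 13)(5 7 14 8 12))^(-1) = (0 13 16 2 9 4 3 11)(5 12 8 14 7)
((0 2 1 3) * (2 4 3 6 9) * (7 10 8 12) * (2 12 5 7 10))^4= (0 4 3)(1 10 2 12 7 9 5 6 8)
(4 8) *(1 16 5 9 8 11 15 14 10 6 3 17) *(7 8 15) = (1 16 5 9 15 14 10 6 3 17)(4 11 7 8) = [0, 16, 2, 17, 11, 9, 3, 8, 4, 15, 6, 7, 12, 13, 10, 14, 5, 1]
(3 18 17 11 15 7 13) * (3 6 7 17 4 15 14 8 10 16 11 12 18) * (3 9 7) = (3 9 7 13 6)(4 15 17 12 18)(8 10 16 11 14) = [0, 1, 2, 9, 15, 5, 3, 13, 10, 7, 16, 14, 18, 6, 8, 17, 11, 12, 4]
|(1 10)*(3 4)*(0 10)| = 6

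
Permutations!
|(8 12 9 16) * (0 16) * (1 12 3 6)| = |(0 16 8 3 6 1 12 9)| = 8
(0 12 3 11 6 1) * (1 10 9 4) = (0 12 3 11 6 10 9 4 1) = [12, 0, 2, 11, 1, 5, 10, 7, 8, 4, 9, 6, 3]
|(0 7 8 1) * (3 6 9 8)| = 7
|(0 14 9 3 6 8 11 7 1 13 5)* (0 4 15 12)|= |(0 14 9 3 6 8 11 7 1 13 5 4 15 12)|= 14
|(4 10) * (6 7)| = 2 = |(4 10)(6 7)|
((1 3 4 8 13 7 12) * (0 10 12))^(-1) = ((0 10 12 1 3 4 8 13 7))^(-1) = (0 7 13 8 4 3 1 12 10)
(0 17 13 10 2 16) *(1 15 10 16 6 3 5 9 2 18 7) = (0 17 13 16)(1 15 10 18 7)(2 6 3 5 9) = [17, 15, 6, 5, 4, 9, 3, 1, 8, 2, 18, 11, 12, 16, 14, 10, 0, 13, 7]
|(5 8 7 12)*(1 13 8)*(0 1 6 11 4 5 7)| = 4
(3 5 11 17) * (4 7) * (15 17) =(3 5 11 15 17)(4 7) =[0, 1, 2, 5, 7, 11, 6, 4, 8, 9, 10, 15, 12, 13, 14, 17, 16, 3]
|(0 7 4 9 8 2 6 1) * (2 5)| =|(0 7 4 9 8 5 2 6 1)| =9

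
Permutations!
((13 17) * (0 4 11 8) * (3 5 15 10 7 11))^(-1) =((0 4 3 5 15 10 7 11 8)(13 17))^(-1) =(0 8 11 7 10 15 5 3 4)(13 17)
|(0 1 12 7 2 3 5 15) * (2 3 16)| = 14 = |(0 1 12 7 3 5 15)(2 16)|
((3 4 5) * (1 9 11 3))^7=(1 9 11 3 4 5)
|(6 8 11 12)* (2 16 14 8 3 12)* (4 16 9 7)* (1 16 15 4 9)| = |(1 16 14 8 11 2)(3 12 6)(4 15)(7 9)| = 6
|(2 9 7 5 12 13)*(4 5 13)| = |(2 9 7 13)(4 5 12)| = 12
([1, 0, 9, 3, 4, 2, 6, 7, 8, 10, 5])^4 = (10)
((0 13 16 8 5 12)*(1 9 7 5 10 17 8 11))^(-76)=(0 9 13 7 16 5 11 12 1)(8 17 10)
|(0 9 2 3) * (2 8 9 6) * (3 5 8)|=|(0 6 2 5 8 9 3)|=7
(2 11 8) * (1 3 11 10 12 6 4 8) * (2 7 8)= (1 3 11)(2 10 12 6 4)(7 8)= [0, 3, 10, 11, 2, 5, 4, 8, 7, 9, 12, 1, 6]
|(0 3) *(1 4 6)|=|(0 3)(1 4 6)|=6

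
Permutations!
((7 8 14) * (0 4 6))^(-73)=(0 6 4)(7 14 8)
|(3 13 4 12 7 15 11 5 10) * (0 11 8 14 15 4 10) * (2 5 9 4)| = 24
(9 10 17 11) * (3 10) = [0, 1, 2, 10, 4, 5, 6, 7, 8, 3, 17, 9, 12, 13, 14, 15, 16, 11] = (3 10 17 11 9)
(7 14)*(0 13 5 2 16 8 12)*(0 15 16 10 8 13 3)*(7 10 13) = (0 3)(2 13 5)(7 14 10 8 12 15 16) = [3, 1, 13, 0, 4, 2, 6, 14, 12, 9, 8, 11, 15, 5, 10, 16, 7]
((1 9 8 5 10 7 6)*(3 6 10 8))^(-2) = ((1 9 3 6)(5 8)(7 10))^(-2) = (10)(1 3)(6 9)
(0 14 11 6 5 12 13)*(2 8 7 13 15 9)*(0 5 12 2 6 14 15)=(0 15 9 6 12)(2 8 7 13 5)(11 14)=[15, 1, 8, 3, 4, 2, 12, 13, 7, 6, 10, 14, 0, 5, 11, 9]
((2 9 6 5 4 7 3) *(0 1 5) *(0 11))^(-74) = ((0 1 5 4 7 3 2 9 6 11))^(-74) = (0 2 5 6 7)(1 9 4 11 3)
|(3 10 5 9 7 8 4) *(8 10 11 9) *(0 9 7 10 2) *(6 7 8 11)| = |(0 9 10 5 11 8 4 3 6 7 2)| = 11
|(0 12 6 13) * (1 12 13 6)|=|(0 13)(1 12)|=2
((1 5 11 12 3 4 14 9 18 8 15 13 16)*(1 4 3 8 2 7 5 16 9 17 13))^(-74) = (1 16 4 14 17 13 9 18 2 7 5 11 12 8 15)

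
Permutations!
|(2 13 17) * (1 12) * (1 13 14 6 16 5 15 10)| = |(1 12 13 17 2 14 6 16 5 15 10)| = 11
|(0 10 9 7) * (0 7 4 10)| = 3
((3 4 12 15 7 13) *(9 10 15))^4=(3 10)(4 15)(7 12)(9 13)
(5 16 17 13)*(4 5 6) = (4 5 16 17 13 6) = [0, 1, 2, 3, 5, 16, 4, 7, 8, 9, 10, 11, 12, 6, 14, 15, 17, 13]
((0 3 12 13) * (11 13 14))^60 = (14) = ((0 3 12 14 11 13))^60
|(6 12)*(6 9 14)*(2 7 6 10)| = |(2 7 6 12 9 14 10)| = 7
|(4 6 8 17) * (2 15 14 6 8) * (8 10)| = |(2 15 14 6)(4 10 8 17)| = 4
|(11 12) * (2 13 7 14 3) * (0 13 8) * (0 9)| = |(0 13 7 14 3 2 8 9)(11 12)| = 8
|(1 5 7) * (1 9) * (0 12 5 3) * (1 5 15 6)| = 6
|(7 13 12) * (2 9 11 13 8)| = 7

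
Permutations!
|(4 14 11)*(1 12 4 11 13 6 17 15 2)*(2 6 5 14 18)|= 15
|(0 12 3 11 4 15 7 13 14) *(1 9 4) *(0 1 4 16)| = 12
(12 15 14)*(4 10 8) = [0, 1, 2, 3, 10, 5, 6, 7, 4, 9, 8, 11, 15, 13, 12, 14] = (4 10 8)(12 15 14)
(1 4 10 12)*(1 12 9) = [0, 4, 2, 3, 10, 5, 6, 7, 8, 1, 9, 11, 12] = (12)(1 4 10 9)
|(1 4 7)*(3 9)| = |(1 4 7)(3 9)| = 6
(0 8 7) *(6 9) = (0 8 7)(6 9) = [8, 1, 2, 3, 4, 5, 9, 0, 7, 6]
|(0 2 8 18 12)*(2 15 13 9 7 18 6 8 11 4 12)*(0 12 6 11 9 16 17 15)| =4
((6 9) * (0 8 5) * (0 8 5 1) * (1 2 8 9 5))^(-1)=(0 1)(2 8)(5 6 9)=((0 1)(2 8)(5 9 6))^(-1)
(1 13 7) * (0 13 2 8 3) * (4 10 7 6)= (0 13 6 4 10 7 1 2 8 3)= [13, 2, 8, 0, 10, 5, 4, 1, 3, 9, 7, 11, 12, 6]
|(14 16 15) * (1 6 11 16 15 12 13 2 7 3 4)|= |(1 6 11 16 12 13 2 7 3 4)(14 15)|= 10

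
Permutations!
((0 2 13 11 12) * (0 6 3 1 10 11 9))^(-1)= (0 9 13 2)(1 3 6 12 11 10)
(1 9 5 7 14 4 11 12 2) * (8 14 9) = (1 8 14 4 11 12 2)(5 7 9) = [0, 8, 1, 3, 11, 7, 6, 9, 14, 5, 10, 12, 2, 13, 4]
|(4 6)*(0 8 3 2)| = |(0 8 3 2)(4 6)| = 4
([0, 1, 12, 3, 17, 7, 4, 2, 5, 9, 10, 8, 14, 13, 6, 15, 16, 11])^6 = [0, 1, 11, 3, 2, 4, 7, 17, 6, 9, 10, 14, 8, 13, 5, 15, 16, 12]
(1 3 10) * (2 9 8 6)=(1 3 10)(2 9 8 6)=[0, 3, 9, 10, 4, 5, 2, 7, 6, 8, 1]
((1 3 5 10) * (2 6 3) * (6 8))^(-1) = ((1 2 8 6 3 5 10))^(-1) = (1 10 5 3 6 8 2)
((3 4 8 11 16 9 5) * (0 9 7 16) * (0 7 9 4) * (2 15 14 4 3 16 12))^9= ((0 3)(2 15 14 4 8 11 7 12)(5 16 9))^9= (16)(0 3)(2 15 14 4 8 11 7 12)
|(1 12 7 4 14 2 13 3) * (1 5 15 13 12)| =20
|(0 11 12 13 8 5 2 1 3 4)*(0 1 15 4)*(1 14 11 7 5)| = 13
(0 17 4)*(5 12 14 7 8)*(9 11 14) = [17, 1, 2, 3, 0, 12, 6, 8, 5, 11, 10, 14, 9, 13, 7, 15, 16, 4] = (0 17 4)(5 12 9 11 14 7 8)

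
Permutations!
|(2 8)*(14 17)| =2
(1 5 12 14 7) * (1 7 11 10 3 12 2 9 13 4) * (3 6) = (1 5 2 9 13 4)(3 12 14 11 10 6) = [0, 5, 9, 12, 1, 2, 3, 7, 8, 13, 6, 10, 14, 4, 11]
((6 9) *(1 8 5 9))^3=(1 9 8 6 5)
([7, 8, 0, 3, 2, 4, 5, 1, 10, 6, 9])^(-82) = [4, 0, 5, 3, 6, 9, 10, 2, 7, 8, 1]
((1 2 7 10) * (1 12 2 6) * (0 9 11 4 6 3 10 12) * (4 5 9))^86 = (0 6 3)(1 10 4)(2 12 7)(5 11 9)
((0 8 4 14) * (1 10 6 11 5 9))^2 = (0 4)(1 6 5)(8 14)(9 10 11)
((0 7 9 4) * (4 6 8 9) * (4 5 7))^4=(6 8 9)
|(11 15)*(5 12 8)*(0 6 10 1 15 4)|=21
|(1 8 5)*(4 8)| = |(1 4 8 5)| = 4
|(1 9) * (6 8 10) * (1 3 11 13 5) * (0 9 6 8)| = 8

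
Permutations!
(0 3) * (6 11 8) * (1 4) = [3, 4, 2, 0, 1, 5, 11, 7, 6, 9, 10, 8] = (0 3)(1 4)(6 11 8)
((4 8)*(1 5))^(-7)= (1 5)(4 8)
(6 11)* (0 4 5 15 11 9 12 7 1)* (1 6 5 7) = (0 4 7 6 9 12 1)(5 15 11) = [4, 0, 2, 3, 7, 15, 9, 6, 8, 12, 10, 5, 1, 13, 14, 11]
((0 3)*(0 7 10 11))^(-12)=(0 10 3 11 7)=((0 3 7 10 11))^(-12)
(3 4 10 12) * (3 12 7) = (12)(3 4 10 7) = [0, 1, 2, 4, 10, 5, 6, 3, 8, 9, 7, 11, 12]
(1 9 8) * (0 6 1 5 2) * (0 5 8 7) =(0 6 1 9 7)(2 5) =[6, 9, 5, 3, 4, 2, 1, 0, 8, 7]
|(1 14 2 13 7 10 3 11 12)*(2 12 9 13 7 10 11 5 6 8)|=|(1 14 12)(2 7 11 9 13 10 3 5 6 8)|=30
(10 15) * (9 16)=(9 16)(10 15)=[0, 1, 2, 3, 4, 5, 6, 7, 8, 16, 15, 11, 12, 13, 14, 10, 9]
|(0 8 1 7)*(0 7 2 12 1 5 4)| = 12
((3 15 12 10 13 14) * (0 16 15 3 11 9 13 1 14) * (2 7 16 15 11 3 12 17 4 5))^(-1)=(0 13 9 11 16 7 2 5 4 17 15)(1 10 12 3 14)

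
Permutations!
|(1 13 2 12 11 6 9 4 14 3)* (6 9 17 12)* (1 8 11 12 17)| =|(17)(1 13 2 6)(3 8 11 9 4 14)| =12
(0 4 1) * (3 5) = (0 4 1)(3 5) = [4, 0, 2, 5, 1, 3]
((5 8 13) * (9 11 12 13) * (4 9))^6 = ((4 9 11 12 13 5 8))^6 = (4 8 5 13 12 11 9)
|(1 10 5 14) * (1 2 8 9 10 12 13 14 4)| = 10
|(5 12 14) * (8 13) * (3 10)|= 6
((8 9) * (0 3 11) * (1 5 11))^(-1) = (0 11 5 1 3)(8 9)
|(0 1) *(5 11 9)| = 6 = |(0 1)(5 11 9)|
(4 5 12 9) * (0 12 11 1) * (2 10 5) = (0 12 9 4 2 10 5 11 1) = [12, 0, 10, 3, 2, 11, 6, 7, 8, 4, 5, 1, 9]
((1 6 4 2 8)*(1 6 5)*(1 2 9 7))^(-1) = (1 7 9 4 6 8 2 5)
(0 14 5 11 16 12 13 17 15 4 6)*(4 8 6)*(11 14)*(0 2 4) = (0 11 16 12 13 17 15 8 6 2 4)(5 14) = [11, 1, 4, 3, 0, 14, 2, 7, 6, 9, 10, 16, 13, 17, 5, 8, 12, 15]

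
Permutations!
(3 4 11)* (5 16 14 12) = (3 4 11)(5 16 14 12) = [0, 1, 2, 4, 11, 16, 6, 7, 8, 9, 10, 3, 5, 13, 12, 15, 14]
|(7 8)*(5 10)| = |(5 10)(7 8)| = 2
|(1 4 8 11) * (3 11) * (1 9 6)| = 7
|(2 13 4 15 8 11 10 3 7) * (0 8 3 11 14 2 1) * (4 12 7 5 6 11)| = |(0 8 14 2 13 12 7 1)(3 5 6 11 10 4 15)| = 56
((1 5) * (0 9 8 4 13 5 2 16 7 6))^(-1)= ((0 9 8 4 13 5 1 2 16 7 6))^(-1)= (0 6 7 16 2 1 5 13 4 8 9)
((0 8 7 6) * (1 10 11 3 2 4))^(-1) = ((0 8 7 6)(1 10 11 3 2 4))^(-1) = (0 6 7 8)(1 4 2 3 11 10)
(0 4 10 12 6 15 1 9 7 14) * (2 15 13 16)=(0 4 10 12 6 13 16 2 15 1 9 7 14)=[4, 9, 15, 3, 10, 5, 13, 14, 8, 7, 12, 11, 6, 16, 0, 1, 2]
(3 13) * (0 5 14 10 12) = (0 5 14 10 12)(3 13) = [5, 1, 2, 13, 4, 14, 6, 7, 8, 9, 12, 11, 0, 3, 10]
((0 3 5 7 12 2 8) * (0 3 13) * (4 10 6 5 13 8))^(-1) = (0 13 3 8)(2 12 7 5 6 10 4)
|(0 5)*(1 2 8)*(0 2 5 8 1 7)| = 3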